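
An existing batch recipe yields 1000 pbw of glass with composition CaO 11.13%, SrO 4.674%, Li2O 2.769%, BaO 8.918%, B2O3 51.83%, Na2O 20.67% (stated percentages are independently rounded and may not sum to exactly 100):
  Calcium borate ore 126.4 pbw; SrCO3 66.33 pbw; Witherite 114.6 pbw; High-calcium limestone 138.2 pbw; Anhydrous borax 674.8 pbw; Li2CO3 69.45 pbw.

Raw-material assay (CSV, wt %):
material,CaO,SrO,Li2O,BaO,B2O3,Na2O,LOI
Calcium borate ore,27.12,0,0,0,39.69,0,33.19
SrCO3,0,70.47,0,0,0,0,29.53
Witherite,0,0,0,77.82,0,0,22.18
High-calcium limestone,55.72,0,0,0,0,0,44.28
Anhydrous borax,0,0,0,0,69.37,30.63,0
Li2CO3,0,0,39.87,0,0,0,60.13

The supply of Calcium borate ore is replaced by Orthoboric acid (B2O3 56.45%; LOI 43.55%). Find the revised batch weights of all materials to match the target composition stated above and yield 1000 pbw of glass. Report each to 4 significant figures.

Revised batch per 1000 pbw glass:
  Orthoboric acid: 88.88 pbw
  SrCO3: 66.33 pbw
  Witherite: 114.6 pbw
  High-calcium limestone: 199.7 pbw
  Anhydrous borax: 674.8 pbw
  Li2CO3: 69.45 pbw
Total batch = 1214 pbw; LOI loss = 213.9 pbw

All arithmetic maintains exact precision from start to finish; working values are shown rounded to 4 significant digits within the worked lines — each reported number takes just one rounding; the derived quantities are recomputed in full float precision (net glass mass, ignition loss, six oxide percentages, yield, the totals) from the batch weights at 1000 pbw of glass as set out in question or answer.
The oxide mass targets at 1000 pbw glass:
  CaO: 11.13% × 1000 = 111.3 pbw
  SrO: 4.674% × 1000 = 46.74 pbw
  Li2O: 2.769% × 1000 = 27.69 pbw
  BaO: 8.918% × 1000 = 89.18 pbw
  B2O3: 51.83% × 1000 = 518.3 pbw
  Na2O: 20.67% × 1000 = 206.7 pbw
Balance tally, oxide-wise, per the reported batch figures, against the basis in use (summed amounts equal target values inside rounding margins):
  CaO: 199.7·0.5572 = 111.3 pbw (target 111.3 pbw)
  SrO: 66.33·0.7047 = 46.74 pbw (target 46.74 pbw)
  Li2O: 69.45·0.3987 = 27.69 pbw (target 27.69 pbw)
  BaO: 114.6·0.7782 = 89.18 pbw (target 89.18 pbw)
  B2O3: 88.88·0.5645 + 674.8·0.6937 = 518.3 pbw (target 518.3 pbw)
  Na2O: 674.8·0.3063 = 206.7 pbw (target 206.7 pbw)
The glass-mass cross-check: Σ batch − LOI loss = 999.9 pbw (the targets, summed, come to 999.9 pbw; with the basis standing at 1000 pbw — rounding explains the deltas).
Batch grand total — Σ batch = 1214 pbw; ignition loss, Σ(batch × LOI) = 213.9 pbw; yield = glass ÷ total batch = 82.38%.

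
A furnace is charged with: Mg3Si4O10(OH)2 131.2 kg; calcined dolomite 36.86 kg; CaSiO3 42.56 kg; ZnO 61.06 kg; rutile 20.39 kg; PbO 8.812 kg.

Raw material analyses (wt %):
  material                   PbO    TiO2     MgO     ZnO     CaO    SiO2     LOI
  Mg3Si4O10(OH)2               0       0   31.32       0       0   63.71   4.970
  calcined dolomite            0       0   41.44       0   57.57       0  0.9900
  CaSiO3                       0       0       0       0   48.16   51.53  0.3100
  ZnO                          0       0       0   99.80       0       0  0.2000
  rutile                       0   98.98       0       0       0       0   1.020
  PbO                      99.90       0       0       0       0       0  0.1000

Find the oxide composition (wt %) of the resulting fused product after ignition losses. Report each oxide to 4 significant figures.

Glass mass = 293.5 kg (batch 300.9 − LOI 7.356).
Composition: PbO 2.999%, TiO2 6.876%, MgO 19.20%, ZnO 20.76%, CaO 14.21%, SiO2 35.95%

The working math carries full float precision in all steps; working values are displayed (rounded to 4 significant figures) within the worked lines; each reported value is rounded once only. The derived quantities (LOI, glass mass, the six compositions, the yield, the totals) are re-derived from the weighed amounts at 293.5 kg of glass at full precision precisely as stated by the problem or answer text.
Oxide masses out of the charge:
  PbO: 8.812·0.9990 = 8.803 kg
  TiO2: 20.39·0.9898 = 20.18 kg
  MgO: 131.2·0.3132 + 36.86·0.4144 = 56.37 kg
  ZnO: 61.06·0.9980 = 60.94 kg
  CaO: 36.86·0.5757 + 42.56·0.4816 = 41.72 kg
  SiO2: 131.2·0.6371 + 42.56·0.5153 = 105.5 kg
LOI: 131.2·0.04970 + 36.86·0.009900 + 42.56·0.003100 + 61.06·0.002000 + 20.39·0.01020 + 8.812·0.001000 = 7.356 kg
Net of LOI, the glass mass = 300.9 − 7.356 = 293.5 kg (matching Σ of the oxides)
oxide / glass × 100 gives the wt %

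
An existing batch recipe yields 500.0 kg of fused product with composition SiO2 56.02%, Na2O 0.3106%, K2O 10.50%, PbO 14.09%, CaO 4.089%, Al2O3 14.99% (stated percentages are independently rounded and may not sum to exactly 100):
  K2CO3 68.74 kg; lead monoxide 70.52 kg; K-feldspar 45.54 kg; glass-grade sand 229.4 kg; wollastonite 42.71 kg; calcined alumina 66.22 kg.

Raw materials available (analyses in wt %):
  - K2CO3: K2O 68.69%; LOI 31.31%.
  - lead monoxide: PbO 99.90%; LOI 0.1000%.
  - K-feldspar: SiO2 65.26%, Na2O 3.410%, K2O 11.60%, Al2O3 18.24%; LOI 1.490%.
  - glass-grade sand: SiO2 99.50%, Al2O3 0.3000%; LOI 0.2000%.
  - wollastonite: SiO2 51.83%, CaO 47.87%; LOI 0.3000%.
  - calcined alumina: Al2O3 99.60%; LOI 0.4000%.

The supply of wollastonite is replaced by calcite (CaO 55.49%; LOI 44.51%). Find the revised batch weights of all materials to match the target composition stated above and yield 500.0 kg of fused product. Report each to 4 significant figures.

Revised batch per 500.0 kg fused product:
  K2CO3: 68.74 kg
  lead monoxide: 70.52 kg
  K-feldspar: 45.54 kg
  glass-grade sand: 251.6 kg
  calcite: 36.84 kg
  calcined alumina: 66.15 kg
Total batch = 539.4 kg; LOI loss = 39.44 kg

The working math holds exact precision at all times — the intermediate values are printed (rounded to four significant digits) at each printed step; a single rounding completes each reported result — derived quantities, which include yield, the totals, ignition loss, glass mass, the six compositions, are rebuilt in exact precision, as they appear in either problem or answer, starting from the weights on 500.0 kg of glass.
Oxide mass targets, per 500.0 kg fused product:
  SiO2: 56.02% × 500.0 = 280.1 kg
  Na2O: 0.3106% × 500.0 = 1.553 kg
  K2O: 10.50% × 500.0 = 52.50 kg
  PbO: 14.09% × 500.0 = 70.45 kg
  CaO: 4.089% × 500.0 = 20.45 kg
  Al2O3: 14.99% × 500.0 = 74.95 kg
Per-oxide balance check with the batch weights as given, on the stated basis (sums match the target masses given rounding of the digits):
  SiO2: 45.54·0.6526 + 251.6·0.9950 = 280.1 kg (target 280.1 kg)
  Na2O: 45.54·0.03410 = 1.553 kg (target 1.553 kg)
  K2O: 68.74·0.6869 + 45.54·0.1160 = 52.50 kg (target 52.50 kg)
  PbO: 70.52·0.9990 = 70.45 kg (target 70.45 kg)
  CaO: 36.84·0.5549 = 20.44 kg (target 20.45 kg)
  Al2O3: 45.54·0.1824 + 251.6·0.003000 + 66.15·0.9960 = 74.95 kg (target 74.95 kg)
Glass mass check: batch total minus LOI = 500.0 kg (the targets, summed, come to 500.0 kg; basis as stated: 500.0 kg — gaps are rounding artifacts).
Whole-batch sum: Σ batch = 539.4 kg; LOI loss = Σ batch·LOI = 39.44 kg; yield: glass divided by total = 92.69%.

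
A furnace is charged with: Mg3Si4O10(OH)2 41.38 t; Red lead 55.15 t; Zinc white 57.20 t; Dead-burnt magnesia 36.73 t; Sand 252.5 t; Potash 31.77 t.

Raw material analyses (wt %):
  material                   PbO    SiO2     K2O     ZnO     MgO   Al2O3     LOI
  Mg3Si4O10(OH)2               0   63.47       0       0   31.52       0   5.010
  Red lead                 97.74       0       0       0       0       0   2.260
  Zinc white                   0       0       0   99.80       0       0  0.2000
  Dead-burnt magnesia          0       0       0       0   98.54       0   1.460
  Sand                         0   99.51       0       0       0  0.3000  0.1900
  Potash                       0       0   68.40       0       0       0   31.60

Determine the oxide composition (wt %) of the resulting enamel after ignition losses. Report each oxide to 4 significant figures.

In-progress results are rounded to 4 significant digits wherever printed; the working math holds full precision from start to finish — a single rounding completes each reported result — derived quantities are rebuilt starting from the weights per 460.2 t of glass in exact precision (the six compositions, net glass mass, the totals, yield, ignition loss), as given in the problem or the answer.
Oxide-by-oxide delivered mass:
  PbO: 55.15·0.9774 = 53.90 t
  SiO2: 41.38·0.6347 + 252.5·0.9951 = 277.5 t
  K2O: 31.77·0.6840 = 21.73 t
  ZnO: 57.20·0.9980 = 57.09 t
  MgO: 41.38·0.3152 + 36.73·0.9854 = 49.24 t
  Al2O3: 252.5·0.003000 = 0.7575 t
LOI: 41.38·0.05010 + 55.15·0.02260 + 57.20·0.002000 + 36.73·0.01460 + 252.5·0.001900 + 31.77·0.3160 = 14.49 t
Glass = total batch minus LOI = 474.7 − 14.49 = 460.2 t (matching Σ of the oxides)
wt %: oxide over glass, times 100

Glass mass = 460.2 t (batch 474.7 − LOI 14.49).
Composition: PbO 11.71%, SiO2 60.30%, K2O 4.722%, ZnO 12.40%, MgO 10.70%, Al2O3 0.1646%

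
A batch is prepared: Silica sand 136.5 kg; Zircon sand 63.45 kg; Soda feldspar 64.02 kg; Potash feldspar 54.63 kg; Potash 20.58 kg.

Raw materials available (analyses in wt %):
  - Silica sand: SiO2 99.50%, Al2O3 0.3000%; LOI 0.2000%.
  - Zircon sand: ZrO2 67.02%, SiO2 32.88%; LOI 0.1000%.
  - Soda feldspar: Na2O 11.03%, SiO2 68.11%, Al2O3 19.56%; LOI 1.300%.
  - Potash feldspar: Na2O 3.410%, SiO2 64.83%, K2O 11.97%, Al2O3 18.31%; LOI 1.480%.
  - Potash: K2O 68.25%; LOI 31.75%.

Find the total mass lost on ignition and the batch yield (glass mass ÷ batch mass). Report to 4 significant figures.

LOI loss = 8.511 kg; glass = 330.7 kg; yield = 97.49%

All arithmetic carries exact precision at all times. The intermediate values are displayed rounded to 4 significant digits across the worked steps — every reported result is rounded exactly once. The derived quantities, which include the totals, the five compositions, ignition loss, the yield, net glass mass, are re-derived in full precision, as set out in problem or answer, starting from the weights on 330.7 kg of glass.
Loss on ignition, line by line:
  Silica sand: 136.5 × 0.002000 = 0.2730 kg
  Zircon sand: 63.45 × 0.001000 = 0.06345 kg
  Soda feldspar: 64.02 × 0.01300 = 0.8323 kg
  Potash feldspar: 54.63 × 0.01480 = 0.8085 kg
  Potash: 20.58 × 0.3175 = 6.534 kg
Total LOI = 8.511 kg
Glass = batch − LOI = 339.2 − 8.511 = 330.7 kg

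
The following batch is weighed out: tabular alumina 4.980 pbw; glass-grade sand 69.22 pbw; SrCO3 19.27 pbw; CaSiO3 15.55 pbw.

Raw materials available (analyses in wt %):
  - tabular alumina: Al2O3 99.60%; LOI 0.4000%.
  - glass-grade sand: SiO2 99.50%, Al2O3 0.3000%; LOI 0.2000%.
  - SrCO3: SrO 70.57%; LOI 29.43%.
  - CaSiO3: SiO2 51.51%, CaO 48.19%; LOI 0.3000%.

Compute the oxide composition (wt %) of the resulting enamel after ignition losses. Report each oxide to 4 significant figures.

The whole derivation maintains exact precision at every stage. Mid-chain values are printed rounded to four significant digits on the page — every reported result carries a single rounding — the derived quantities, which include the totals, LOI, the four compositions, net glass mass, the yield, are rebuilt in exact precision, as they appear in the problem or answer text, from the weighed amounts at 103.1 pbw of glass.
Mass of each oxide from the mix:
  SiO2: 69.22·0.9950 + 15.55·0.5151 = 76.88 pbw
  SrO: 19.27·0.7057 = 13.60 pbw
  CaO: 15.55·0.4819 = 7.494 pbw
  Al2O3: 4.980·0.9960 + 69.22·0.003000 = 5.168 pbw
LOI: 4.980·0.004000 + 69.22·0.002000 + 19.27·0.2943 + 15.55·0.003000 = 5.876 pbw
The glass mass, total less LOI, = 109.0 − 5.876 = 103.1 pbw (consistent with Σ oxide mass)
wt % = 100 × oxide mass / glass mass

Glass mass = 103.1 pbw (batch 109.0 − LOI 5.876).
Composition: SiO2 74.54%, SrO 13.18%, CaO 7.265%, Al2O3 5.010%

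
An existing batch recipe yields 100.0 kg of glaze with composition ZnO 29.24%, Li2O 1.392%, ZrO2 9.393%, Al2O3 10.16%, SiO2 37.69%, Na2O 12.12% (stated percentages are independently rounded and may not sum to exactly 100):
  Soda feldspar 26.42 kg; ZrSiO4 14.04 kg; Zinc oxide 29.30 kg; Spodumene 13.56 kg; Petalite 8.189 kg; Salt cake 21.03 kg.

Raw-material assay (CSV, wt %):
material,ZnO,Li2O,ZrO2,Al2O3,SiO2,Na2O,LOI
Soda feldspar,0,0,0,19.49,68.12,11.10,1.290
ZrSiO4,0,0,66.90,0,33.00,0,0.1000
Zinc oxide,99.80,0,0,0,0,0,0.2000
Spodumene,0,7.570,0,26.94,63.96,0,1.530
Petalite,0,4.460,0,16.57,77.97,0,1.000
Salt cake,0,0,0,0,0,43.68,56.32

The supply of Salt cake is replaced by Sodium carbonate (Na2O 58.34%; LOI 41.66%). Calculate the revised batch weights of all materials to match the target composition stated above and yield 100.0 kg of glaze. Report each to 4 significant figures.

Values along the way appear, with 4-significant-figure rounding, at each printed step; every computation runs at full precision from start to finish; a single rounding completes every reported result. All derived quantities are rebuilt from the weighed amounts for 100.0 kg of glass in full precision (totals, the yield, ignition loss, net glass mass, six oxide percentages), as quoted within question or answer.
The oxide mass targets at 100.0 kg glaze:
  ZnO: 29.24% × 100.0 = 29.24 kg
  Li2O: 1.392% × 100.0 = 1.392 kg
  ZrO2: 9.393% × 100.0 = 9.393 kg
  Al2O3: 10.16% × 100.0 = 10.16 kg
  SiO2: 37.69% × 100.0 = 37.69 kg
  Na2O: 12.12% × 100.0 = 12.12 kg
A balance pass over the oxides, using the reported weights, against the basis in use (every target is met by its sum modulo rounding of the values):
  ZnO: 29.30·0.9980 = 29.24 kg (target 29.24 kg)
  Li2O: 13.56·0.07570 + 8.189·0.04460 = 1.392 kg (target 1.392 kg)
  ZrO2: 14.04·0.6690 = 9.393 kg (target 9.393 kg)
  Al2O3: 26.42·0.1949 + 13.56·0.2694 + 8.189·0.1657 = 10.16 kg (target 10.16 kg)
  SiO2: 26.42·0.6812 + 14.04·0.3300 + 13.56·0.6396 + 8.189·0.7797 = 37.69 kg (target 37.69 kg)
  Na2O: 26.42·0.1110 + 15.75·0.5834 = 12.12 kg (target 12.12 kg)
The glass-mass cross-check: net batch after ignition = 99.99 kg (targets for the oxides total 100.0 kg; basis as stated: 100.0 kg — differing by rounding only).
Batch total: Σ batch = 107.3 kg; Σ batch·LOI gives LOI loss = 7.264 kg; the yield ratio, glass ÷ batch: 93.23%.

Revised batch per 100.0 kg glaze:
  Soda feldspar: 26.42 kg
  ZrSiO4: 14.04 kg
  Zinc oxide: 29.30 kg
  Spodumene: 13.56 kg
  Petalite: 8.189 kg
  Sodium carbonate: 15.75 kg
Total batch = 107.3 kg; LOI loss = 7.264 kg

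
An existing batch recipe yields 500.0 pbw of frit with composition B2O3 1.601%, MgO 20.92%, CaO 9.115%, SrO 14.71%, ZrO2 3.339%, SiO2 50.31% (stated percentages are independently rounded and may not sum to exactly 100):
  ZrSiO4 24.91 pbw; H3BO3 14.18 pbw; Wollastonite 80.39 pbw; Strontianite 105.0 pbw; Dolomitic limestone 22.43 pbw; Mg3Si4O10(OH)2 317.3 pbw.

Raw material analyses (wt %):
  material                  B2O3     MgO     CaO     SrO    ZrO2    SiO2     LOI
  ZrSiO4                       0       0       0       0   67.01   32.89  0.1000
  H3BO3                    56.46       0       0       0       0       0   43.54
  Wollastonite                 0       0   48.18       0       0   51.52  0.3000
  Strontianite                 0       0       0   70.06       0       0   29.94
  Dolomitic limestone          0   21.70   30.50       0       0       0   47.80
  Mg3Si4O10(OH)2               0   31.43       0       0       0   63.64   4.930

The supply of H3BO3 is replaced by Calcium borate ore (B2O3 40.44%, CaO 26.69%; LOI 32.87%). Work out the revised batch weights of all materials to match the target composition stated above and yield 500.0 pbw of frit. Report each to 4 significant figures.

Revised batch per 500.0 pbw frit:
  ZrSiO4: 24.91 pbw
  Calcium borate ore: 19.79 pbw
  Wollastonite: 74.10 pbw
  Strontianite: 105.0 pbw
  Dolomitic limestone: 15.06 pbw
  Mg3Si4O10(OH)2: 322.4 pbw
Total batch = 561.3 pbw; LOI loss = 61.28 pbw

All arithmetic maintains full float precision from first step to last. Values along the way are shown, rounded to 4 significant digits, across the worked steps. Every reported number takes just one rounding — derived quantities (ignition loss, the yield, net glass mass, six oxide percentages, the totals) are rebuilt in full precision starting from the weights at 500.0 pbw of glass as set out in the problem or the answer.
Target masses of each oxide per 500.0 pbw frit:
  B2O3: 1.601% × 500.0 = 8.005 pbw
  MgO: 20.92% × 500.0 = 104.6 pbw
  CaO: 9.115% × 500.0 = 45.58 pbw
  SrO: 14.71% × 500.0 = 73.55 pbw
  ZrO2: 3.339% × 500.0 = 16.70 pbw
  SiO2: 50.31% × 500.0 = 251.6 pbw
A balance pass over the oxides, on the weights just shown, at the basis given (target by target, the sums agree within answer rounding):
  B2O3: 19.79·0.4044 = 8.003 pbw (target 8.005 pbw)
  MgO: 15.06·0.2170 + 322.4·0.3143 = 104.6 pbw (target 104.6 pbw)
  CaO: 19.79·0.2669 + 74.10·0.4818 + 15.06·0.3050 = 45.58 pbw (target 45.58 pbw)
  SrO: 105.0·0.7006 = 73.56 pbw (target 73.55 pbw)
  ZrO2: 24.91·0.6701 = 16.69 pbw (target 16.70 pbw)
  SiO2: 24.91·0.3289 + 74.10·0.5152 + 322.4·0.6364 = 251.5 pbw (target 251.6 pbw)
Glass-mass sanity pass: whole batch net of LOI = 500.0 pbw (the targets, summed, come to 500.0 pbw; basis as stated: 500.0 pbw — differing by rounding only).
Adding the batch up: Σ batch = 561.3 pbw; ignition loss, Σ(batch × LOI) = 61.28 pbw; yield = glass ÷ total batch = 89.08%.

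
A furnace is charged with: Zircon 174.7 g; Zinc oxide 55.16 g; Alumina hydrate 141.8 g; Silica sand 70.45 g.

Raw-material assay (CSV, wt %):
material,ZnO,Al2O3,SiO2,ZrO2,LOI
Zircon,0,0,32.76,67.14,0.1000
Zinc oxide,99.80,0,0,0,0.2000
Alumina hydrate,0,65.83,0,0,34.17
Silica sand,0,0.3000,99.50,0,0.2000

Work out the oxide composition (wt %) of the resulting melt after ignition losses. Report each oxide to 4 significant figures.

All arithmetic maintains full float precision in all steps; working values are displayed, rounded to four significant figures, within the worked lines; every reported value sees exactly one rounding. The derived quantities (net glass mass, yield, four oxide percentages, ignition loss, the totals) are recomputed from the batch weights at 393.2 g of glass at full precision, as quoted within the question or the answer.
What the batch supplies per oxide:
  ZnO: 55.16·0.9980 = 55.05 g
  Al2O3: 141.8·0.6583 + 70.45·0.003000 = 93.56 g
  SiO2: 174.7·0.3276 + 70.45·0.9950 = 127.3 g
  ZrO2: 174.7·0.6714 = 117.3 g
LOI: 174.7·0.001000 + 55.16·0.002000 + 141.8·0.3417 + 70.45·0.002000 = 48.88 g
Resulting glass, batch − LOI: 442.1 − 48.88 = 393.2 g (equal to the oxide-mass sum)
wt % = oxide mass / glass mass × 100

Glass mass = 393.2 g (batch 442.1 − LOI 48.88).
Composition: ZnO 14.00%, Al2O3 23.79%, SiO2 32.38%, ZrO2 29.83%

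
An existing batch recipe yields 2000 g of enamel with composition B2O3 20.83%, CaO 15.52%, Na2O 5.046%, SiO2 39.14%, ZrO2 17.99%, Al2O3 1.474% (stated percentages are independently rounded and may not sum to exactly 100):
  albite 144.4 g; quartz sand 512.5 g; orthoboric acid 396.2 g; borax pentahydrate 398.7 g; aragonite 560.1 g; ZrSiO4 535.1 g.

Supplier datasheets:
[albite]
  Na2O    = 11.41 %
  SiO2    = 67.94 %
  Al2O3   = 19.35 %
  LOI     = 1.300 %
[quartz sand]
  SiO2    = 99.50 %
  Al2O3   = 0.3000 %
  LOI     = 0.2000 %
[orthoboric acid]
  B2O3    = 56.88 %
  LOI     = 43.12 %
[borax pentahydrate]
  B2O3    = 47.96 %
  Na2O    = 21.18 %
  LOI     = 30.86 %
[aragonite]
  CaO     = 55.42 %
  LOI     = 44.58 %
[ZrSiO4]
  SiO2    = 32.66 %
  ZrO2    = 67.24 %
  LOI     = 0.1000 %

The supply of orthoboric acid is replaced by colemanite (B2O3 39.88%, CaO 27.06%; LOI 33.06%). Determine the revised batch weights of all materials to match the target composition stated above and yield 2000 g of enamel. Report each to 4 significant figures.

Working values are displayed, rounded to four significant digits, when written out; the whole derivation keeps full float precision at every stage; each reported figure is rounded a single time; all derived quantities (totals, net glass mass, LOI, six oxide percentages, yield) are rebuilt using the weight values on 2000 g of glass in full float precision exactly as printed in the question or the answer.
The oxide mass targets at 2000 g enamel:
  B2O3: 20.83% × 2000 = 416.6 g
  CaO: 15.52% × 2000 = 310.4 g
  Na2O: 5.046% × 2000 = 100.9 g
  SiO2: 39.14% × 2000 = 782.8 g
  ZrO2: 17.99% × 2000 = 359.8 g
  Al2O3: 1.474% × 2000 = 29.48 g
Balance tally, oxide-wise, working from each reported weight, per the basis as stated (each sum matches its target mass within answer rounding):
  B2O3: 565.2·0.3988 + 398.7·0.4796 = 416.6 g (target 416.6 g)
  CaO: 565.2·0.2706 + 284.1·0.5542 = 310.4 g (target 310.4 g)
  Na2O: 144.4·0.1141 + 398.7·0.2118 = 100.9 g (target 100.9 g)
  SiO2: 144.4·0.6794 + 512.5·0.9950 + 535.1·0.3266 = 782.8 g (target 782.8 g)
  ZrO2: 535.1·0.6724 = 359.8 g (target 359.8 g)
  Al2O3: 144.4·0.1935 + 512.5·0.003000 = 29.48 g (target 29.48 g)
Glass mass check: net batch after ignition = 2000 g (oxide target masses add up to 2000 g; the stated basis being 2000 g — gaps are rounding artifacts).
Whole-batch sum: Σ batch = 2440 g; the LOI term Σ batch·LOI equals 440.0 g; glass ÷ batch gives a yield of 81.97%.

Revised batch per 2000 g enamel:
  albite: 144.4 g
  quartz sand: 512.5 g
  colemanite: 565.2 g
  borax pentahydrate: 398.7 g
  aragonite: 284.1 g
  ZrSiO4: 535.1 g
Total batch = 2440 g; LOI loss = 440.0 g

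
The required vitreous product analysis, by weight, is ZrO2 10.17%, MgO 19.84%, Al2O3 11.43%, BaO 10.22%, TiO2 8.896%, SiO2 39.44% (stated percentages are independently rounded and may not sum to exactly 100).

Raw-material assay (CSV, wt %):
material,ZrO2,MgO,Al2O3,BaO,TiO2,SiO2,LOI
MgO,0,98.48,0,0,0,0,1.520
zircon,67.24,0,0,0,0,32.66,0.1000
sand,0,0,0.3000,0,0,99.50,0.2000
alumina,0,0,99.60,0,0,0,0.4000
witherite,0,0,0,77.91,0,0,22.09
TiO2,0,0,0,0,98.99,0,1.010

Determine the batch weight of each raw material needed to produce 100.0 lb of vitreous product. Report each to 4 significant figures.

Full precision is kept in every operation; in-progress results are shown rounded off to 4 significant digits on the page — each reported number takes a single rounding — the derived quantities are re-derived using the weight values on 100.0 lb of glass at full precision (LOI, the yield, six oxide percentages, net glass mass, the totals) precisely as stated by problem or answer.
Per-oxide target masses for 100.0 lb vitreous product:
  ZrO2: 10.17% × 100.0 = 10.17 lb
  MgO: 19.84% × 100.0 = 19.84 lb
  Al2O3: 11.43% × 100.0 = 11.43 lb
  BaO: 10.22% × 100.0 = 10.22 lb
  TiO2: 8.896% × 100.0 = 8.896 lb
  SiO2: 39.44% × 100.0 = 39.44 lb
Per-oxide balance check applying the batch weights above, at the basis given (sums match the target masses given rounding of the digits):
  ZrO2: 15.12·0.6724 = 10.17 lb (target 10.17 lb)
  MgO: 20.15·0.9848 = 19.84 lb (target 19.84 lb)
  Al2O3: 34.67·0.003000 + 11.37·0.9960 = 11.43 lb (target 11.43 lb)
  BaO: 13.12·0.7791 = 10.22 lb (target 10.22 lb)
  TiO2: 8.987·0.9899 = 8.896 lb (target 8.896 lb)
  SiO2: 15.12·0.3266 + 34.67·0.9950 = 39.43 lb (target 39.44 lb)
Auditing the glass mass value: batch total minus LOI = 99.99 lb (the Σ of target masses is 100.0 lb; with the basis standing at 100.0 lb — any gap is answer rounding).
Total batch = Σ batch = 103.4 lb; the LOI term Σ batch·LOI equals 3.425 lb; yield, glass over the total, = 96.69%.

Batch per 100.0 lb vitreous product:
  MgO: 20.15 lb
  zircon: 15.12 lb
  sand: 34.67 lb
  alumina: 11.37 lb
  witherite: 13.12 lb
  TiO2: 8.987 lb
Total batch = 103.4 lb; LOI loss = 3.425 lb; yield = 96.69%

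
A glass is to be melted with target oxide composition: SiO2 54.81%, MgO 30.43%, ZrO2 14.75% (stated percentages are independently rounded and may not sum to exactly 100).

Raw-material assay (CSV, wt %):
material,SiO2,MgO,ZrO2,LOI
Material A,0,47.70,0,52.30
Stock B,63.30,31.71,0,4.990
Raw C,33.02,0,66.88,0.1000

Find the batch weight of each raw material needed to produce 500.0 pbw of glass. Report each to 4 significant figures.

Batch per 500.0 pbw glass:
  Material A: 69.40 pbw
  Stock B: 375.4 pbw
  Raw C: 110.3 pbw
Total batch = 555.1 pbw; LOI loss = 55.14 pbw; yield = 90.07%

All arithmetic holds full float precision through every step — intermediates appear with 4-significant-figure rounding within the worked lines. A single rounding yields every reported figure. The derived quantities are recomputed from the batch weights on 500.0 pbw of glass at full float precision (yield, the totals, ignition loss, net glass mass, three oxide percentages) as they appear in the problem or the answer.
Target oxide masses per 500.0 pbw glass:
  SiO2: 54.81% × 500.0 = 274.0 pbw
  MgO: 30.43% × 500.0 = 152.2 pbw
  ZrO2: 14.75% × 500.0 = 73.75 pbw
Verifying the oxide balance on the weights just shown, against the basis in use (delivered sums recover each target within answer rounding):
  SiO2: 375.4·0.6330 + 110.3·0.3302 = 274.0 pbw (target 274.0 pbw)
  MgO: 69.40·0.4770 + 375.4·0.3171 = 152.1 pbw (target 152.2 pbw)
  ZrO2: 110.3·0.6688 = 73.77 pbw (target 73.75 pbw)
Glass mass check: total batch − LOI = 500.0 pbw (the targets, summed, come to 500.0 pbw; against the stated basis, 500.0 pbw — gaps are rounding artifacts).
Batch total: Σ batch = 555.1 pbw; ignition loss, Σ(batch × LOI) = 55.14 pbw; as yield: glass ÷ batch → 90.07%.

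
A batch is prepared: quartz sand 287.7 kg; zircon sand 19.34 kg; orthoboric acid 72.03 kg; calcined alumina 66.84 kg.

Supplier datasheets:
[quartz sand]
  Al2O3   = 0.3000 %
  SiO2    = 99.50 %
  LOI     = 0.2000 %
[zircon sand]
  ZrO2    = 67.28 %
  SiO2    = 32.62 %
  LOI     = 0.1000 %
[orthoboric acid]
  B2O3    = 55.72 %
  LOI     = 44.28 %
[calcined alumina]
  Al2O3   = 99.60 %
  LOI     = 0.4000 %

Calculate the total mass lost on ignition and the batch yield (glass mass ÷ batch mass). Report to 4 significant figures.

LOI loss = 32.76 kg; glass = 413.2 kg; yield = 92.65%

All arithmetic holds full precision from start to finish. Values along the way are displayed rounded to four significant figures. Exactly one rounding lands on each reported figure. Derived quantities (yield, LOI, glass mass, totals, four oxide percentages) are rebuilt starting from the weights at 413.2 kg of glass in exact precision, as set out in problem or answer.
Each material's LOI contribution:
  quartz sand: 287.7 × 0.002000 = 0.5754 kg
  zircon sand: 19.34 × 0.001000 = 0.01934 kg
  orthoboric acid: 72.03 × 0.4428 = 31.89 kg
  calcined alumina: 66.84 × 0.004000 = 0.2674 kg
Total LOI = 32.76 kg
Glass = batch − LOI = 445.9 − 32.76 = 413.2 kg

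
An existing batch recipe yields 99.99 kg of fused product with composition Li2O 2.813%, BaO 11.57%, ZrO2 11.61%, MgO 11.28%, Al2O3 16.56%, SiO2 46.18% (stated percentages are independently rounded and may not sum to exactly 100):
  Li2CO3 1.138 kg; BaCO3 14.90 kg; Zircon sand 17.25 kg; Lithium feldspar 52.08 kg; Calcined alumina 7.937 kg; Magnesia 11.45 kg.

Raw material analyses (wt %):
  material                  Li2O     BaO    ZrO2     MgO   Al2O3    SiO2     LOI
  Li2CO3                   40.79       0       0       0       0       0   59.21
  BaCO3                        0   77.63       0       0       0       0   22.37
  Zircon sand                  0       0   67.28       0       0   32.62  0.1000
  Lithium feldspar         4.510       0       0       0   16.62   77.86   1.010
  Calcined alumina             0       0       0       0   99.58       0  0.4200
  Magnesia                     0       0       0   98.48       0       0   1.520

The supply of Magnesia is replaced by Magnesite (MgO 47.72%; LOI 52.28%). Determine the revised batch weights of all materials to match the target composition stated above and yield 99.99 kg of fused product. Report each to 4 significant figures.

Values along the way are shown rounded off to 4 significant digits across the worked steps — all internal work runs at full precision at every stage. Every reported value takes a single rounding. All derived quantities, including yield, ignition loss, net glass mass, the six compositions, the totals, are recomputed from the batch weights for 99.99 kg of glass at exact precision as set out in either problem or answer.
Oxide-by-oxide targets in 99.99 kg fused product:
  Li2O: 2.813% × 99.99 = 2.813 kg
  BaO: 11.57% × 99.99 = 11.57 kg
  ZrO2: 11.61% × 99.99 = 11.61 kg
  MgO: 11.28% × 99.99 = 11.28 kg
  Al2O3: 16.56% × 99.99 = 16.56 kg
  SiO2: 46.18% × 99.99 = 46.18 kg
Sums-versus-targets review given the weights on record, at the basis given (each sum matches its target mass given rounding of the digits):
  Li2O: 1.138·0.4079 + 52.08·0.04510 = 2.813 kg (target 2.813 kg)
  BaO: 14.90·0.7763 = 11.57 kg (target 11.57 kg)
  ZrO2: 17.25·0.6728 = 11.61 kg (target 11.61 kg)
  MgO: 23.64·0.4772 = 11.28 kg (target 11.28 kg)
  Al2O3: 52.08·0.1662 + 7.937·0.9958 = 16.56 kg (target 16.56 kg)
  SiO2: 17.25·0.3262 + 52.08·0.7786 = 46.18 kg (target 46.18 kg)
Glass-mass sanity pass: the batch minus its LOI: 100.0 kg (per-oxide target masses sum to 100.0 kg; basis as stated: 99.99 kg — a pure rounding effect).
Batch grand total — Σ batch = 116.9 kg; ignition loss, Σ(batch × LOI) = 16.94 kg; yield, glass over the total, = 85.51%.

Revised batch per 99.99 kg fused product:
  Li2CO3: 1.138 kg
  BaCO3: 14.90 kg
  Zircon sand: 17.25 kg
  Lithium feldspar: 52.08 kg
  Calcined alumina: 7.937 kg
  Magnesite: 23.64 kg
Total batch = 116.9 kg; LOI loss = 16.94 kg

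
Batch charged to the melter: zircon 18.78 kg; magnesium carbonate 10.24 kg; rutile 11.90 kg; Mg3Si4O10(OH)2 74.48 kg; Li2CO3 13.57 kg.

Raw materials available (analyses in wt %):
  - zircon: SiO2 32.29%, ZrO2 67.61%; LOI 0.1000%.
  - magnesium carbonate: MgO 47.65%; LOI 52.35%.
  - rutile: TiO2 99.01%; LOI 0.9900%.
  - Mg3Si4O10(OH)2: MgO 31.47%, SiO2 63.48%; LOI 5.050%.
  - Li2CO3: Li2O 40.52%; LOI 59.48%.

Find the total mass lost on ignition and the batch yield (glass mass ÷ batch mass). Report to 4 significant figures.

The whole derivation runs at full float precision in every operation — intermediates appear rounded to 4 significant figures when written out — a single rounding produces each reported result. All derived quantities are carried from the batch weights per 111.6 kg of glass in exact precision (glass mass, five oxide percentages, ignition loss, totals, yield), as they appear in question or answer.
Per-material ignition loss:
  zircon: 18.78 × 0.001000 = 0.01878 kg
  magnesium carbonate: 10.24 × 0.5235 = 5.361 kg
  rutile: 11.90 × 0.009900 = 0.1178 kg
  Mg3Si4O10(OH)2: 74.48 × 0.05050 = 3.761 kg
  Li2CO3: 13.57 × 0.5948 = 8.071 kg
Total LOI = 17.33 kg
Glass = batch − LOI = 129.0 − 17.33 = 111.6 kg

LOI loss = 17.33 kg; glass = 111.6 kg; yield = 86.56%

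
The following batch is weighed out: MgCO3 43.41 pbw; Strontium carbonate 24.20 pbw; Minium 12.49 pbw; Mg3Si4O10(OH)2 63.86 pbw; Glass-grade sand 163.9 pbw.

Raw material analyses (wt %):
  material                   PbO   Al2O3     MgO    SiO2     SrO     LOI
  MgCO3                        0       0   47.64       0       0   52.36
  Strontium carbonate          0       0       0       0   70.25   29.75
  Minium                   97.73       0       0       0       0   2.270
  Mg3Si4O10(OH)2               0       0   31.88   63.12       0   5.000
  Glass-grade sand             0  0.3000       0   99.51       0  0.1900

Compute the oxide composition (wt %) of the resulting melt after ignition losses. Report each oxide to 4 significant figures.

Glass mass = 274.1 pbw (batch 307.9 − LOI 33.72).
Composition: PbO 4.453%, Al2O3 0.1794%, MgO 14.97%, SiO2 74.20%, SrO 6.201%

In-progress results appear rounded to four significant figures as written. Every computation holds full float precision at all times — each reported number receives exactly one rounding; derived quantities, which include glass mass, ignition loss, totals, the five compositions, yield, are carried in full precision, precisely as stated by the question or the answer, from the batch weights at 274.1 pbw of glass.
Mass of each oxide from the mix:
  PbO: 12.49·0.9773 = 12.21 pbw
  Al2O3: 163.9·0.003000 = 0.4917 pbw
  MgO: 43.41·0.4764 + 63.86·0.3188 = 41.04 pbw
  SiO2: 63.86·0.6312 + 163.9·0.9951 = 203.4 pbw
  SrO: 24.20·0.7025 = 17.00 pbw
LOI: 43.41·0.5236 + 24.20·0.2975 + 12.49·0.02270 + 63.86·0.05000 + 163.9·0.001900 = 33.72 pbw
Resulting glass, batch − LOI: 307.9 − 33.72 = 274.1 pbw (equal to the oxide-mass sum)
percent share: oxide ÷ glass, ×100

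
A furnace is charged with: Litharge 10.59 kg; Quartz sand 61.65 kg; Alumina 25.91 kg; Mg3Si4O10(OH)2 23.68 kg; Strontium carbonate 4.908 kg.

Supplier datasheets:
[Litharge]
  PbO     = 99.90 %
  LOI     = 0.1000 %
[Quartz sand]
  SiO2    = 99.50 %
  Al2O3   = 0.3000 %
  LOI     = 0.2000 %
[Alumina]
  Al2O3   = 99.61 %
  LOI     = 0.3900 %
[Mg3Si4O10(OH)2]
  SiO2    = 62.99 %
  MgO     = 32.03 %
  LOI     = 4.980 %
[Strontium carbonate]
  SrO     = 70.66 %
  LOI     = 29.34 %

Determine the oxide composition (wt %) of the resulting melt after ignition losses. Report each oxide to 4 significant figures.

Rounding to 4 significant digits governs each in-between result as printed — full precision is kept through the solve. Each reported number takes a single rounding — the derived quantities, including totals, yield, net glass mass, five oxide percentages, LOI, are computed from the batch weights on 123.9 kg of glass at full precision as given in problem or answer.
Oxide-by-oxide delivered mass:
  PbO: 10.59·0.9990 = 10.58 kg
  SrO: 4.908·0.7066 = 3.468 kg
  SiO2: 61.65·0.9950 + 23.68·0.6299 = 76.26 kg
  Al2O3: 61.65·0.003000 + 25.91·0.9961 = 25.99 kg
  MgO: 23.68·0.3203 = 7.585 kg
LOI: 10.59·0.001000 + 61.65·0.002000 + 25.91·0.003900 + 23.68·0.04980 + 4.908·0.2934 = 2.854 kg
batch − LOI leaves glass = 126.7 − 2.854 = 123.9 kg (= the summed oxide contributions)
wt %: oxide over glass, times 100

Glass mass = 123.9 kg (batch 126.7 − LOI 2.854).
Composition: PbO 8.540%, SrO 2.799%, SiO2 61.56%, Al2O3 20.98%, MgO 6.122%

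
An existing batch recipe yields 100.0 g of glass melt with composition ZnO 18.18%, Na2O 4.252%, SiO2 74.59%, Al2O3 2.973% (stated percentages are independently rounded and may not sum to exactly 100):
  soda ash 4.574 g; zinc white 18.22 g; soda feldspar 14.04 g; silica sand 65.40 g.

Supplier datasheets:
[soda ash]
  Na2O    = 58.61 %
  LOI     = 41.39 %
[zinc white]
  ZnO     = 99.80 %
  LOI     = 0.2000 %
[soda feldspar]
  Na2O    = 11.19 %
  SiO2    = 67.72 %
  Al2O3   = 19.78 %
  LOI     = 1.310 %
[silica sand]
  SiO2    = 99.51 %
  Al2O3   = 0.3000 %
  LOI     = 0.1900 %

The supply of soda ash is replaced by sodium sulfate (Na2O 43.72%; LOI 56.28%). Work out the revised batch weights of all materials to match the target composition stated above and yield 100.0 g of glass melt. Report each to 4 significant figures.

Every computation carries full precision all the way through. The intermediate values are shown, with 4-significant-digit rounding, across the worked steps; each reported result takes exactly one rounding. All derived quantities (the four compositions, totals, the yield, glass mass, ignition loss) are carried in exact precision using the weight values on 100.0 g of glass, as set out in either problem or answer.
Target masses of each oxide per 100.0 g glass melt:
  ZnO: 18.18% × 100.0 = 18.18 g
  Na2O: 4.252% × 100.0 = 4.252 g
  SiO2: 74.59% × 100.0 = 74.59 g
  Al2O3: 2.973% × 100.0 = 2.973 g
Verifying the oxide balance given the weights on record, against the basis in use (summed amounts equal target values up to rounding of the answer):
  ZnO: 18.22·0.9980 = 18.18 g (target 18.18 g)
  Na2O: 6.132·0.4372 + 14.04·0.1119 = 4.252 g (target 4.252 g)
  SiO2: 14.04·0.6772 + 65.40·0.9951 = 74.59 g (target 74.59 g)
  Al2O3: 14.04·0.1978 + 65.40·0.003000 = 2.973 g (target 2.973 g)
Glass-mass closure: total charge less LOI = 100.0 g (per-oxide target masses sum to 100.0 g; with the basis standing at 100.0 g — deltas are rounding alone).
Batch total: Σ batch = 103.8 g; Σ batch·LOI gives LOI loss = 3.796 g; as yield: glass ÷ batch → 96.34%.

Revised batch per 100.0 g glass melt:
  sodium sulfate: 6.132 g
  zinc white: 18.22 g
  soda feldspar: 14.04 g
  silica sand: 65.40 g
Total batch = 103.8 g; LOI loss = 3.796 g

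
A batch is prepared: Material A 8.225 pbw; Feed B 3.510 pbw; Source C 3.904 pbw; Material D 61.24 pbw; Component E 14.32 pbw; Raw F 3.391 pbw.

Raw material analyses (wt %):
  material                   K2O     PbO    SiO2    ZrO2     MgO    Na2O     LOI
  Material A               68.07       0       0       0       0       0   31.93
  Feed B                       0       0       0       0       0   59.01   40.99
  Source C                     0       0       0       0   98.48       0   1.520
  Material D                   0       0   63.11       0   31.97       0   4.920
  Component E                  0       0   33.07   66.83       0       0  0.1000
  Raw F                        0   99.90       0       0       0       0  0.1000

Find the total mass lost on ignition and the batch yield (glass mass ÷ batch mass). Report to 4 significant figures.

LOI loss = 7.155 pbw; glass = 87.43 pbw; yield = 92.44%

The working math carries exact precision all the way through. In-progress results appear rounded off to 4 significant figures in the printout. Each reported result undergoes a single rounding; all derived quantities (ignition loss, the yield, totals, six oxide percentages, glass mass) are carried in exact precision starting from the weights per 87.43 pbw of glass, exactly as shown in question or answer.
Material-by-material LOI:
  Material A: 8.225 × 0.3193 = 2.626 pbw
  Feed B: 3.510 × 0.4099 = 1.439 pbw
  Source C: 3.904 × 0.01520 = 0.05934 pbw
  Material D: 61.24 × 0.04920 = 3.013 pbw
  Component E: 14.32 × 0.001000 = 0.01432 pbw
  Raw F: 3.391 × 0.001000 = 0.003391 pbw
Total LOI = 7.155 pbw
Glass = batch − LOI = 94.59 − 7.155 = 87.43 pbw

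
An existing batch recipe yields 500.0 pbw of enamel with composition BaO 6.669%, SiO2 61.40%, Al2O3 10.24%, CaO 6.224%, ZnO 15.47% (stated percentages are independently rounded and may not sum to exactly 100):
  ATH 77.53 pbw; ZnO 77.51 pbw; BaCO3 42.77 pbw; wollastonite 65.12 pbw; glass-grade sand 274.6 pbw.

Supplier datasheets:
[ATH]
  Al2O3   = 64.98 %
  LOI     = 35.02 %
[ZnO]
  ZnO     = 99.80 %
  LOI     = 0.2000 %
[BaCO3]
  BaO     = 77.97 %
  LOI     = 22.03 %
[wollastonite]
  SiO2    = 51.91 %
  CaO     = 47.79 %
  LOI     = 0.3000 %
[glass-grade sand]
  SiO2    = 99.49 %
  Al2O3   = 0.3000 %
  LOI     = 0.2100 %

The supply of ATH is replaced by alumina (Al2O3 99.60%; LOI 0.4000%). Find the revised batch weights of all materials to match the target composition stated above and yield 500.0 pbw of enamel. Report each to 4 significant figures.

Revised batch per 500.0 pbw enamel:
  alumina: 50.58 pbw
  ZnO: 77.51 pbw
  BaCO3: 42.77 pbw
  wollastonite: 65.12 pbw
  glass-grade sand: 274.6 pbw
Total batch = 510.6 pbw; LOI loss = 10.55 pbw

All arithmetic maintains full precision at all times; intermediates are displayed, rounded to 4 significant digits, on the page. A single rounding finalizes each reported result. All derived quantities are re-derived starting from the weights for 500.0 pbw of glass in full precision (ignition loss, the yield, glass mass, the five compositions, the totals), exactly as printed in the question or the answer.
Oxide-by-oxide targets in 500.0 pbw enamel:
  BaO: 6.669% × 500.0 = 33.34 pbw
  SiO2: 61.40% × 500.0 = 307.0 pbw
  Al2O3: 10.24% × 500.0 = 51.20 pbw
  CaO: 6.224% × 500.0 = 31.12 pbw
  ZnO: 15.47% × 500.0 = 77.35 pbw
Balance tally, oxide-wise, applying the batch weights above, for the quoted basis mass (sum by sum, the targets are met within answer rounding):
  BaO: 42.77·0.7797 = 33.35 pbw (target 33.34 pbw)
  SiO2: 65.12·0.5191 + 274.6·0.9949 = 307.0 pbw (target 307.0 pbw)
  Al2O3: 50.58·0.9960 + 274.6·0.003000 = 51.20 pbw (target 51.20 pbw)
  CaO: 65.12·0.4779 = 31.12 pbw (target 31.12 pbw)
  ZnO: 77.51·0.9980 = 77.35 pbw (target 77.35 pbw)
Glass mass check: Σ batch − LOI loss = 500.0 pbw (oxide target masses add up to 500.0 pbw; the stated basis being 500.0 pbw — any gap is answer rounding).
Whole-batch sum: Σ batch = 510.6 pbw; LOI loss = Σ batch·LOI = 10.55 pbw; yield: glass divided by total = 97.93%.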